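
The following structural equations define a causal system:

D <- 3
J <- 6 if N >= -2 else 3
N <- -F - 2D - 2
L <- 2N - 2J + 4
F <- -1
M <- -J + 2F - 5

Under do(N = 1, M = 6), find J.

6

The joint intervention fixes N = 1, M = 6, removing each variable's own equation.
J = 6 if N >= -2 else 3  [with N=1]  = 6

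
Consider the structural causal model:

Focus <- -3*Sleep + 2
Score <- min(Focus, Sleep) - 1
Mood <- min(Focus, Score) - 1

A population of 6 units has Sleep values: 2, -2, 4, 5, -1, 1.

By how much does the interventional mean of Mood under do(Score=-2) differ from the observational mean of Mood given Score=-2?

The intervention sets Score=-2 in all 6 units regardless of Sleep. Recomputing Mood per unit gives -5, -3, -11, -14, -3, -3; average -6.5.
E[Mood|Score=-2] averages over only the 2 units with Score=-2 (Sleep = -1, 1): Mood = -3, -3, mean -3.
Difference = -6.5 − (-3) = -3.5.

-3.5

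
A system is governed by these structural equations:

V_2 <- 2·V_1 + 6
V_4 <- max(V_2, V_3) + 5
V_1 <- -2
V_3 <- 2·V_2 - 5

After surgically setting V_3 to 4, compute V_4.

The intervention breaks the incoming arrows to V_3: V_3 <- 2·V_2 - 5 no longer applies, and V_3 = 4.
V_2 = 2·V_1 + 6  [with V_1=-2]  = 2
V_4 = max(V_2, V_3) + 5  [with V_2=2, V_3=4]  = 9

9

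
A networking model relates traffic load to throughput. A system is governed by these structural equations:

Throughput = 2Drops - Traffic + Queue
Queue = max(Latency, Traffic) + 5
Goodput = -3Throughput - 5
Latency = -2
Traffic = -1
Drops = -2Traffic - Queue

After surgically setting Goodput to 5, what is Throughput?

do(Goodput=5) replaces the equation Goodput = -3Throughput - 5 with the constant Goodput = 5.
Since Throughput is not a descendant of the intervened variable, it is unaffected.
Queue = max(Latency, Traffic) + 5  [with Latency=-2, Traffic=-1]  = 4
Drops = -2Traffic - Queue  [with Traffic=-1, Queue=4]  = -2
Throughput = 2Drops - Traffic + Queue  [with Drops=-2, Traffic=-1, Queue=4]  = 1

1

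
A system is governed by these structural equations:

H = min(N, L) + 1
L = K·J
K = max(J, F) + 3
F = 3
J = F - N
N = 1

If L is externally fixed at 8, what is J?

do(L=8) replaces the equation L = K·J with the constant L = 8.
J is not downstream of the intervention, so its value is determined by the original equations.
J = F - N  [with F=3, N=1]  = 2

2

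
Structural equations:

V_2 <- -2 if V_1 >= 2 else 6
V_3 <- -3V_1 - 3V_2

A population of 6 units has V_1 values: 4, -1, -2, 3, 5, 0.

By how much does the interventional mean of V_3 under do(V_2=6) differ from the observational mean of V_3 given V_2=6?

-7.5

The intervention sets V_2=6 in all 6 units regardless of V_1. Recomputing V_3 per unit gives -30, -15, -12, -27, -33, -18; average -22.5.
Conditioning on V_2=6 selects the 3 unit(s) with V_1 ∈ {-1, -2, 0}. Their V_3 values: -15, -12, -18. Mean = -15.
Difference = -22.5 − (-15) = -7.5.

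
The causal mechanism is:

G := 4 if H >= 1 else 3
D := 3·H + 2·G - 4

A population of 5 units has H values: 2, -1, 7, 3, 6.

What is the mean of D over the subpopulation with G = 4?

17.5

E[D|G=4] averages over only the 4 units with G=4 (H = 2, 7, 3, 6): D = 10, 25, 13, 22, mean 17.5.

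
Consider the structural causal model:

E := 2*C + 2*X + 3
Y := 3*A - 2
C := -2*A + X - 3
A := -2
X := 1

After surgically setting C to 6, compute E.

17

The intervention breaks the incoming arrows to C: C := -2*A + X - 3 no longer applies, and C = 6.
E = 2*C + 2*X + 3  [with C=6, X=1]  = 17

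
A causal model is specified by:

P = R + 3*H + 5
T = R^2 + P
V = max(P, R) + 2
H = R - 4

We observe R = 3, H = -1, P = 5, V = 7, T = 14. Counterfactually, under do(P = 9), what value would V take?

11

The intervention breaks the incoming arrows to P: P = R + 3*H + 5 no longer applies, and P = 9.
V = max(P, R) + 2  [with P=9, R=3]  = 11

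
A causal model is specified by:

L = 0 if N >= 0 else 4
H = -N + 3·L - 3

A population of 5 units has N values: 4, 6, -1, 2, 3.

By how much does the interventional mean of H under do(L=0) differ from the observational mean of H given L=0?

Every unit gets L=0 under the intervention. H values become -7, -9, -2, -5, -6; E[H|do(L=0)] = -5.8.
Observing L=0 restricts to units where L's equation naturally yields 0: N ∈ {4, 6, 2, 3}. In that subpopulation H = -7, -9, -5, -6, mean -6.75.
Difference = -5.8 − (-6.75) = 0.95.

0.95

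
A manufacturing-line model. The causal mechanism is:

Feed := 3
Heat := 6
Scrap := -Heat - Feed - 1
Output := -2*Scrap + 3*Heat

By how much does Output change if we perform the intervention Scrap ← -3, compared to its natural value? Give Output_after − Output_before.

The intervention breaks the incoming arrows to Scrap: Scrap := -Heat - Feed - 1 no longer applies, and Scrap = -3.
Output = -2*Scrap + 3*Heat  [with Scrap=-3, Heat=6]  = 24
Without intervention: Scrap = -Heat - Feed - 1  [with Heat=6, Feed=3]  = -10; Output = -2*Scrap + 3*Heat  [with Scrap=-10, Heat=6]  = 38.
Change = 24 − 38 = -14.

-14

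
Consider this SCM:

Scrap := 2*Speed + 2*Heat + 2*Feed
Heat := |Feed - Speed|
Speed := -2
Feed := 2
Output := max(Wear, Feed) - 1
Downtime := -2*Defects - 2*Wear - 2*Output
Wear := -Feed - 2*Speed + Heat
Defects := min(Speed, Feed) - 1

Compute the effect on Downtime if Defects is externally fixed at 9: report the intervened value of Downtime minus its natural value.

-24

do(Defects=9) replaces the equation Defects := min(Speed, Feed) - 1 with the constant Defects = 9.
Heat = |Feed - Speed|  [with Feed=2, Speed=-2]  = 4
Wear = -Feed - 2*Speed + Heat  [with Feed=2, Speed=-2, Heat=4]  = 6
Output = max(Wear, Feed) - 1  [with Wear=6, Feed=2]  = 5
Downtime = -2*Defects - 2*Wear - 2*Output  [with Defects=9, Wear=6, Output=5]  = -40
Without intervention: Heat = |Feed - Speed|  [with Feed=2, Speed=-2]  = 4; Wear = -Feed - 2*Speed + Heat  [with Feed=2, Speed=-2, Heat=4]  = 6; Defects = min(Speed, Feed) - 1  [with Speed=-2, Feed=2]  = -3; Output = max(Wear, Feed) - 1  [with Wear=6, Feed=2]  = 5; Downtime = -2*Defects - 2*Wear - 2*Output  [with Defects=-3, Wear=6, Output=5]  = -16.
Change = -40 − (-16) = -24.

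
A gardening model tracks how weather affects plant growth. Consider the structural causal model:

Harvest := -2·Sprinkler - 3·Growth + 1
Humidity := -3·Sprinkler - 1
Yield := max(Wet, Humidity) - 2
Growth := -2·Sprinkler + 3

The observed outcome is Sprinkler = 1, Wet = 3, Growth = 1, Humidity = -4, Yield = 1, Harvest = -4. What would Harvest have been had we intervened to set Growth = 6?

-19

The intervention breaks the incoming arrows to Growth: Growth := -2·Sprinkler + 3 no longer applies, and Growth = 6.
Harvest = -2·Sprinkler - 3·Growth + 1  [with Sprinkler=1, Growth=6]  = -19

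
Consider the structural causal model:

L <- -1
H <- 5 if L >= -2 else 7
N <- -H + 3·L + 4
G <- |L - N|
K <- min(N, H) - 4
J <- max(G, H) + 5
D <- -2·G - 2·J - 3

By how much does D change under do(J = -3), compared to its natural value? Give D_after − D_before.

Intervening sets J = -3 and removes its equation (J <- max(G, H) + 5).
H = 5 if L >= -2 else 7  [with L=-1]  = 5
N = -H + 3·L + 4  [with H=5, L=-1]  = -4
G = |L - N|  [with L=-1, N=-4]  = 3
D = -2·G - 2·J - 3  [with G=3, J=-3]  = -3
Without intervention: H = 5 if L >= -2 else 7  [with L=-1]  = 5; N = -H + 3·L + 4  [with H=5, L=-1]  = -4; G = |L - N|  [with L=-1, N=-4]  = 3; J = max(G, H) + 5  [with G=3, H=5]  = 10; D = -2·G - 2·J - 3  [with G=3, J=10]  = -29.
Change = -3 − (-29) = 26.

26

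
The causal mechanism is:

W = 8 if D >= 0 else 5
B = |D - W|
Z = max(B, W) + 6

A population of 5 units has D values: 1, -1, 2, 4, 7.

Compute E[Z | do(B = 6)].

Under do(B=6), B's equation is replaced by B=6 for every unit. Per-unit Z: 14, 12, 14, 14, 14. Mean = 13.6.

13.6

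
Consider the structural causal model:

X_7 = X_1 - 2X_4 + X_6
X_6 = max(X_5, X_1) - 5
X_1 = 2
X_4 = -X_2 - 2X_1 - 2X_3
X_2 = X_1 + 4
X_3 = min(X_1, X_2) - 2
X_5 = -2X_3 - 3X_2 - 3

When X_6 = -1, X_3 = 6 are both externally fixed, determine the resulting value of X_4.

-22

Under do(X_6 = -1, X_3 = 6), each intervened variable's structural equation is replaced by its fixed value.
X_2 = X_1 + 4  [with X_1=2]  = 6
X_4 = -X_2 - 2X_1 - 2X_3  [with X_2=6, X_1=2, X_3=6]  = -22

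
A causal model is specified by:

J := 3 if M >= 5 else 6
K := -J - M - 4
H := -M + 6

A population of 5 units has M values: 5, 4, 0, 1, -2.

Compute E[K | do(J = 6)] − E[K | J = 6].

-0.85

The intervention sets J=6 in all 5 units regardless of M. Recomputing K per unit gives -15, -14, -10, -11, -8; average -11.6.
E[K|J=6] averages over only the 4 units with J=6 (M = 4, 0, 1, -2): K = -14, -10, -11, -8, mean -10.75.
Difference = -11.6 − (-10.75) = -0.85.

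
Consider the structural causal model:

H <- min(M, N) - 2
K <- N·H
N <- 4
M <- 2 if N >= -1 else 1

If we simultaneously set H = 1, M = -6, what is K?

The joint intervention fixes H = 1, M = -6, removing each variable's own equation.
K = N·H  [with N=4, H=1]  = 4

4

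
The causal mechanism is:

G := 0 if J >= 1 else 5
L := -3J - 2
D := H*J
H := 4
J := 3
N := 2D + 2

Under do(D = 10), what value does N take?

22

The intervention breaks the incoming arrows to D: D := H*J no longer applies, and D = 10.
N = 2D + 2  [with D=10]  = 22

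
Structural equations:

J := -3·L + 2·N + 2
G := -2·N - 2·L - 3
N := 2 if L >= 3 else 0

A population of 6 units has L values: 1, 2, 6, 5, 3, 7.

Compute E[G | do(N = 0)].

-11

Under do(N=0), N's equation is replaced by N=0 for every unit. Per-unit G: -5, -7, -15, -13, -9, -17. Mean = -11.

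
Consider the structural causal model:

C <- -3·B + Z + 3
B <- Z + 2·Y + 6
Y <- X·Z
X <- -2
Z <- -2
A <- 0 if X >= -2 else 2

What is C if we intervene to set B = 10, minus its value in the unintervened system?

Intervening sets B = 10 and removes its equation (B <- Z + 2·Y + 6).
C = -3·B + Z + 3  [with B=10, Z=-2]  = -29
Without intervention: Y = X·Z  [with X=-2, Z=-2]  = 4; B = Z + 2·Y + 6  [with Z=-2, Y=4]  = 12; C = -3·B + Z + 3  [with B=12, Z=-2]  = -35.
Change = -29 − (-35) = 6.

6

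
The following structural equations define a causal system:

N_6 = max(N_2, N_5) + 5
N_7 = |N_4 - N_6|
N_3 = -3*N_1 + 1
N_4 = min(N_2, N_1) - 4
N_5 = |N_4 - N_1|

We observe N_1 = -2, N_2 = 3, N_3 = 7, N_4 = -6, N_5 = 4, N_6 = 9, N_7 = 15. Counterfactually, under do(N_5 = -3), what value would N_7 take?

14

Under do(N_5=-3), the mechanism N_5 = |N_4 - N_1| is discarded; N_5 is fixed at -3.
N_4 = min(N_2, N_1) - 4  [with N_2=3, N_1=-2]  = -6
N_6 = max(N_2, N_5) + 5  [with N_2=3, N_5=-3]  = 8
N_7 = |N_4 - N_6|  [with N_4=-6, N_6=8]  = 14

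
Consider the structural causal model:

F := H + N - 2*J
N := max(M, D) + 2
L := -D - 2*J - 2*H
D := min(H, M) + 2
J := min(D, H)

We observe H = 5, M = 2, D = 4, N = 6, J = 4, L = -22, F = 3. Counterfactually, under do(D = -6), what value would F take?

21

The intervention breaks the incoming arrows to D: D := min(H, M) + 2 no longer applies, and D = -6.
N = max(M, D) + 2  [with M=2, D=-6]  = 4
J = min(D, H)  [with D=-6, H=5]  = -6
F = H + N - 2*J  [with H=5, N=4, J=-6]  = 21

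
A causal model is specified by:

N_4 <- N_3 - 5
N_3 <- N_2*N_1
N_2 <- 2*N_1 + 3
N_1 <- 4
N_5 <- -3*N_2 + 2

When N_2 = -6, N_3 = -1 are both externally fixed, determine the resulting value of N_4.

-6

Setting N_2 = -6, N_3 = -1 by intervention discards those variables' equations.
N_4 = N_3 - 5  [with N_3=-1]  = -6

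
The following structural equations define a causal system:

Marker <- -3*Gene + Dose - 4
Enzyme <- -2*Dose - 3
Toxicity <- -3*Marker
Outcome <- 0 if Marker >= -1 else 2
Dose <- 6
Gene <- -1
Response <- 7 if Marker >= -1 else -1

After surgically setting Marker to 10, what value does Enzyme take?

-15

Under do(Marker=10), the mechanism Marker <- -3*Gene + Dose - 4 is discarded; Marker is fixed at 10.
Since Enzyme is not a descendant of the intervened variable, it is unaffected.
Enzyme = -2*Dose - 3  [with Dose=6]  = -15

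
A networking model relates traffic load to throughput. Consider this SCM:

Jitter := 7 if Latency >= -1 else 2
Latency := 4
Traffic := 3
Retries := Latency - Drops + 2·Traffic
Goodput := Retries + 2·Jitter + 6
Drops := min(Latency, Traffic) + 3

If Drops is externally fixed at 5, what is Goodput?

The intervention breaks the incoming arrows to Drops: Drops := min(Latency, Traffic) + 3 no longer applies, and Drops = 5.
Retries = Latency - Drops + 2·Traffic  [with Latency=4, Drops=5, Traffic=3]  = 5
Jitter = 7 if Latency >= -1 else 2  [with Latency=4]  = 7
Goodput = Retries + 2·Jitter + 6  [with Retries=5, Jitter=7]  = 25

25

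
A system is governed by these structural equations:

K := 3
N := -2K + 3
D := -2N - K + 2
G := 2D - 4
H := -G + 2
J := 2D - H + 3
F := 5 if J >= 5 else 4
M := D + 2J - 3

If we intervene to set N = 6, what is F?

Under do(N=6), the mechanism N := -2K + 3 is discarded; N is fixed at 6.
D = -2N - K + 2  [with N=6, K=3]  = -13
G = 2D - 4  [with D=-13]  = -30
H = -G + 2  [with G=-30]  = 32
J = 2D - H + 3  [with D=-13, H=32]  = -55
F = 5 if J >= 5 else 4  [with J=-55]  = 4

4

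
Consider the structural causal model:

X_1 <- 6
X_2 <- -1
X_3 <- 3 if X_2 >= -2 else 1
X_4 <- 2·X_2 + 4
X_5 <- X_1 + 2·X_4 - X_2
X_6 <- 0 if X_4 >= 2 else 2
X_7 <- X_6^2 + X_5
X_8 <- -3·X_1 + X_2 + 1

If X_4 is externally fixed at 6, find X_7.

The intervention breaks the incoming arrows to X_4: X_4 <- 2·X_2 + 4 no longer applies, and X_4 = 6.
X_5 = X_1 + 2·X_4 - X_2  [with X_1=6, X_4=6, X_2=-1]  = 19
X_6 = 0 if X_4 >= 2 else 2  [with X_4=6]  = 0
X_7 = X_6^2 + X_5  [with X_6=0, X_5=19]  = 19

19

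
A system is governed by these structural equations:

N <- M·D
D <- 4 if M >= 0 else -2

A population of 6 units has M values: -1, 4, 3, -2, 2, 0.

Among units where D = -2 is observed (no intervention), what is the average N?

E[N|D=-2] averages over only the 2 units with D=-2 (M = -1, -2): N = 2, 4, mean 3.

3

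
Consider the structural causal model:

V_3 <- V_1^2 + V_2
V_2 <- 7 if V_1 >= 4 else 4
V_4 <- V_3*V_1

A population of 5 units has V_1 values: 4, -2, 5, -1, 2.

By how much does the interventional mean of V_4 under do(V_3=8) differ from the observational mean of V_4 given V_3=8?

12.8

do(V_3=8) breaks V_3's dependence on V_1. With V_3=8 fixed, V_4 across the units is 32, -16, 40, -8, 16, mean 12.8.
Conditioning on V_3=8 selects the 2 unit(s) with V_1 ∈ {-2, 2}. Their V_4 values: -16, 16. Mean = 0.
Difference = 12.8 − 0 = 12.8.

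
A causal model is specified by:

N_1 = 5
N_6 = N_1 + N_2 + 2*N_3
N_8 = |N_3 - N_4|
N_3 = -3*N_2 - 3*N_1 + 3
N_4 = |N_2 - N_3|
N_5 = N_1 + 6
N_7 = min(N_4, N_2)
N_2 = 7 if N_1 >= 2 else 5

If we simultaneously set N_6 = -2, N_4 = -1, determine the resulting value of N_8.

32

Under do(N_6 = -2, N_4 = -1), each intervened variable's structural equation is replaced by its fixed value.
N_2 = 7 if N_1 >= 2 else 5  [with N_1=5]  = 7
N_3 = -3*N_2 - 3*N_1 + 3  [with N_2=7, N_1=5]  = -33
N_8 = |N_3 - N_4|  [with N_3=-33, N_4=-1]  = 32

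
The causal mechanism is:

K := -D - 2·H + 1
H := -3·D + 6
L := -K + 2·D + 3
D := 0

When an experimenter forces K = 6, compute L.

-3

The intervention breaks the incoming arrows to K: K := -D - 2·H + 1 no longer applies, and K = 6.
L = -K + 2·D + 3  [with K=6, D=0]  = -3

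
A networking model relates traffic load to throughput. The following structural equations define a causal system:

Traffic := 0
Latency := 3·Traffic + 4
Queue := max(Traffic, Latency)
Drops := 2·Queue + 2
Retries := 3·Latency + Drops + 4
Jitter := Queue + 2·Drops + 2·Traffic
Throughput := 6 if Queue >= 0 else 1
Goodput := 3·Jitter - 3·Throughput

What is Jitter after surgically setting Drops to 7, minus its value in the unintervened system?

Under do(Drops=7), the mechanism Drops := 2·Queue + 2 is discarded; Drops is fixed at 7.
Latency = 3·Traffic + 4  [with Traffic=0]  = 4
Queue = max(Traffic, Latency)  [with Traffic=0, Latency=4]  = 4
Jitter = Queue + 2·Drops + 2·Traffic  [with Queue=4, Drops=7, Traffic=0]  = 18
Without intervention: Latency = 3·Traffic + 4  [with Traffic=0]  = 4; Queue = max(Traffic, Latency)  [with Traffic=0, Latency=4]  = 4; Drops = 2·Queue + 2  [with Queue=4]  = 10; Jitter = Queue + 2·Drops + 2·Traffic  [with Queue=4, Drops=10, Traffic=0]  = 24.
Change = 18 − 24 = -6.

-6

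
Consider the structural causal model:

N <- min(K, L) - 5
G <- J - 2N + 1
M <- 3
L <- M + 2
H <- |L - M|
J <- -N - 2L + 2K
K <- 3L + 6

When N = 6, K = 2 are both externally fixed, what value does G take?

The joint intervention fixes N = 6, K = 2, removing each variable's own equation.
L = M + 2  [with M=3]  = 5
J = -N - 2L + 2K  [with N=6, L=5, K=2]  = -12
G = J - 2N + 1  [with J=-12, N=6]  = -23

-23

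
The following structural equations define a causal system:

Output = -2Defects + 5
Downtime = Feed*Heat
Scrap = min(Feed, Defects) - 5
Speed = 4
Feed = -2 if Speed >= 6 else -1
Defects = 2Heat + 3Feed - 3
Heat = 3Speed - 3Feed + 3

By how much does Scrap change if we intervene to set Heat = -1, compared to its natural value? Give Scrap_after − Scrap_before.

do(Heat=-1) replaces the equation Heat = 3Speed - 3Feed + 3 with the constant Heat = -1.
Feed = -2 if Speed >= 6 else -1  [with Speed=4]  = -1
Defects = 2Heat + 3Feed - 3  [with Heat=-1, Feed=-1]  = -8
Scrap = min(Feed, Defects) - 5  [with Feed=-1, Defects=-8]  = -13
Without intervention: Feed = -2 if Speed >= 6 else -1  [with Speed=4]  = -1; Heat = 3Speed - 3Feed + 3  [with Speed=4, Feed=-1]  = 18; Defects = 2Heat + 3Feed - 3  [with Heat=18, Feed=-1]  = 30; Scrap = min(Feed, Defects) - 5  [with Feed=-1, Defects=30]  = -6.
Change = -13 − (-6) = -7.

-7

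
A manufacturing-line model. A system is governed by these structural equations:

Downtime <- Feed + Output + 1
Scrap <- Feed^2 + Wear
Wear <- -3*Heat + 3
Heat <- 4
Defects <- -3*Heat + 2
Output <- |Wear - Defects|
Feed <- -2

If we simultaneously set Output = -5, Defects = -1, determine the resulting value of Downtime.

-6

Under do(Output = -5, Defects = -1), each intervened variable's structural equation is replaced by its fixed value.
Downtime = Feed + Output + 1  [with Feed=-2, Output=-5]  = -6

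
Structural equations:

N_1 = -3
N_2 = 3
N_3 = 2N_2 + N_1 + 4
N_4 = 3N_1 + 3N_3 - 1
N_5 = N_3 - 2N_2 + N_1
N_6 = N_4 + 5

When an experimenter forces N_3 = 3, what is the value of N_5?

do(N_3=3) replaces the equation N_3 = 2N_2 + N_1 + 4 with the constant N_3 = 3.
N_5 = N_3 - 2N_2 + N_1  [with N_3=3, N_2=3, N_1=-3]  = -6

-6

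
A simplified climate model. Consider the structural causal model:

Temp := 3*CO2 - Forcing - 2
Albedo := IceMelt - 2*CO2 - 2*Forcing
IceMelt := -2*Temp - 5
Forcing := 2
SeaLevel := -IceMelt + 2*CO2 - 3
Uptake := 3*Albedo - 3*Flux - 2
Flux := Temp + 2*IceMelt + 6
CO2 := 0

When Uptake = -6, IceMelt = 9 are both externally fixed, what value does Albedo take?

Setting Uptake = -6, IceMelt = 9 by intervention discards those variables' equations.
Albedo = IceMelt - 2*CO2 - 2*Forcing  [with IceMelt=9, CO2=0, Forcing=2]  = 5

5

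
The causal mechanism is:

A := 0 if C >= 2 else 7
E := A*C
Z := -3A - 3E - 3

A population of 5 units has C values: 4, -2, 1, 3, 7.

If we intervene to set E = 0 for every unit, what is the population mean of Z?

-11.4

Every unit gets E=0 under the intervention. Z values become -3, -24, -24, -3, -3; E[Z|do(E=0)] = -11.4.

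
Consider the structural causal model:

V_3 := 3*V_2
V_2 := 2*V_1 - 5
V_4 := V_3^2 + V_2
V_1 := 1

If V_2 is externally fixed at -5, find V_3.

The intervention breaks the incoming arrows to V_2: V_2 := 2*V_1 - 5 no longer applies, and V_2 = -5.
V_3 = 3*V_2  [with V_2=-5]  = -15

-15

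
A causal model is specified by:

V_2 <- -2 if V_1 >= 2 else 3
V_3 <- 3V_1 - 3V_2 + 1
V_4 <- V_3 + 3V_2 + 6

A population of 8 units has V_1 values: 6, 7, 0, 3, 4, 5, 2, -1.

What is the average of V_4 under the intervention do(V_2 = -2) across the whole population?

16.75

Under do(V_2=-2), V_2's equation is replaced by V_2=-2 for every unit. Per-unit V_4: 25, 28, 7, 16, 19, 22, 13, 4. Mean = 16.75.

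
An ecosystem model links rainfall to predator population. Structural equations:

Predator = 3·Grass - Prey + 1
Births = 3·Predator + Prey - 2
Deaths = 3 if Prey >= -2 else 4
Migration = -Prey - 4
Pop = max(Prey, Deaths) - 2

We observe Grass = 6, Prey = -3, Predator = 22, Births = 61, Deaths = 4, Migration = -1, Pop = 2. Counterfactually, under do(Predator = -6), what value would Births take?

-23

The intervention breaks the incoming arrows to Predator: Predator = 3·Grass - Prey + 1 no longer applies, and Predator = -6.
Births = 3·Predator + Prey - 2  [with Predator=-6, Prey=-3]  = -23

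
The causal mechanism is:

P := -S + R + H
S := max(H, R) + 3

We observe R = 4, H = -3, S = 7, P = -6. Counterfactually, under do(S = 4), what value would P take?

The intervention breaks the incoming arrows to S: S := max(H, R) + 3 no longer applies, and S = 4.
P = -S + R + H  [with S=4, R=4, H=-3]  = -3

-3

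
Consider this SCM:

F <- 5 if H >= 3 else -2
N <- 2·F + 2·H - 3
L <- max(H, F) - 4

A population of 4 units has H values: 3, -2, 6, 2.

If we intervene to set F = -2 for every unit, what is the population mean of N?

-2.5

do(F=-2) breaks F's dependence on H. With F=-2 fixed, N across the units is -1, -11, 5, -3, mean -2.5.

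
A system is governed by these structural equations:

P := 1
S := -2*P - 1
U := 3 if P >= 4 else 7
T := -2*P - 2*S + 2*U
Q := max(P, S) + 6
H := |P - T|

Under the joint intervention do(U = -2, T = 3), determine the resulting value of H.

2

Setting U = -2, T = 3 by intervention discards those variables' equations.
H = |P - T|  [with P=1, T=3]  = 2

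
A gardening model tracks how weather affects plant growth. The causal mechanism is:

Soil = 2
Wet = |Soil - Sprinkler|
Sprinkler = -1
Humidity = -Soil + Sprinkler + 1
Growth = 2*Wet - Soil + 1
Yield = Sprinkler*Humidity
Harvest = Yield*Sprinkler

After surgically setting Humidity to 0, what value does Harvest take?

Under do(Humidity=0), the mechanism Humidity = -Soil + Sprinkler + 1 is discarded; Humidity is fixed at 0.
Yield = Sprinkler*Humidity  [with Sprinkler=-1, Humidity=0]  = 0
Harvest = Yield*Sprinkler  [with Yield=0, Sprinkler=-1]  = 0

0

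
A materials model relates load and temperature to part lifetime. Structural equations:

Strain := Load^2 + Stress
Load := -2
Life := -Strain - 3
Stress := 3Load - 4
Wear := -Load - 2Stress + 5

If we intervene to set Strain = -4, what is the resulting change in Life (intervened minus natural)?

do(Strain=-4) replaces the equation Strain := Load^2 + Stress with the constant Strain = -4.
Life = -Strain - 3  [with Strain=-4]  = 1
Without intervention: Stress = 3Load - 4  [with Load=-2]  = -10; Strain = Load^2 + Stress  [with Load=-2, Stress=-10]  = -6; Life = -Strain - 3  [with Strain=-6]  = 3.
Change = 1 − 3 = -2.

-2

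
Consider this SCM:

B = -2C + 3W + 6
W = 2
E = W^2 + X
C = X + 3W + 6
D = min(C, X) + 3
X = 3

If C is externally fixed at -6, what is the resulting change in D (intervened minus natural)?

do(C=-6) replaces the equation C = X + 3W + 6 with the constant C = -6.
D = min(C, X) + 3  [with C=-6, X=3]  = -3
Without intervention: C = X + 3W + 6  [with X=3, W=2]  = 15; D = min(C, X) + 3  [with C=15, X=3]  = 6.
Change = -3 − 6 = -9.

-9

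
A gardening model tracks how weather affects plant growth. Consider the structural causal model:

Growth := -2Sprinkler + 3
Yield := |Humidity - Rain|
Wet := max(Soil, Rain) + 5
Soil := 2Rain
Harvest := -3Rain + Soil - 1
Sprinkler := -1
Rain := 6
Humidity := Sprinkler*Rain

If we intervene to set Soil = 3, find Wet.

11

The intervention breaks the incoming arrows to Soil: Soil := 2Rain no longer applies, and Soil = 3.
Wet = max(Soil, Rain) + 5  [with Soil=3, Rain=6]  = 11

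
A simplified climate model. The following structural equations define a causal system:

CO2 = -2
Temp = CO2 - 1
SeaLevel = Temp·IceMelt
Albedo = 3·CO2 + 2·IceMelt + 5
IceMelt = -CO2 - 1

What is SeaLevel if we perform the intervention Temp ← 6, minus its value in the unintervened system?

9

do(Temp=6) replaces the equation Temp = CO2 - 1 with the constant Temp = 6.
IceMelt = -CO2 - 1  [with CO2=-2]  = 1
SeaLevel = Temp·IceMelt  [with Temp=6, IceMelt=1]  = 6
Without intervention: Temp = CO2 - 1  [with CO2=-2]  = -3; IceMelt = -CO2 - 1  [with CO2=-2]  = 1; SeaLevel = Temp·IceMelt  [with Temp=-3, IceMelt=1]  = -3.
Change = 6 − (-3) = 9.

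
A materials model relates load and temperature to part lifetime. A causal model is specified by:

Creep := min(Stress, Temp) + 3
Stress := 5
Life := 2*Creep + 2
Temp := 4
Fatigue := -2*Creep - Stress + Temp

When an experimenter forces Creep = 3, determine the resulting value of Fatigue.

The intervention breaks the incoming arrows to Creep: Creep := min(Stress, Temp) + 3 no longer applies, and Creep = 3.
Fatigue = -2*Creep - Stress + Temp  [with Creep=3, Stress=5, Temp=4]  = -7

-7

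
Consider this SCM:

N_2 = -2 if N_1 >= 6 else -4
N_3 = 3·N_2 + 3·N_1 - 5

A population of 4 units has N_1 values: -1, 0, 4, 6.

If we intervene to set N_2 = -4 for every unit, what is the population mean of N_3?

The intervention sets N_2=-4 in all 4 units regardless of N_1. Recomputing N_3 per unit gives -20, -17, -5, 1; average -10.25.

-10.25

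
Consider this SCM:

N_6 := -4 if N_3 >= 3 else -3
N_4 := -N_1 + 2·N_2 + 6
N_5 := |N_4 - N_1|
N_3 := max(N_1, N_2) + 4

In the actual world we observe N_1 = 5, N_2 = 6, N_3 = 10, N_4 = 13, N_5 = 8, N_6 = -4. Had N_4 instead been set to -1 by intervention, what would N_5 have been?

6

Intervening sets N_4 = -1 and removes its equation (N_4 := -N_1 + 2·N_2 + 6).
N_5 = |N_4 - N_1|  [with N_4=-1, N_1=5]  = 6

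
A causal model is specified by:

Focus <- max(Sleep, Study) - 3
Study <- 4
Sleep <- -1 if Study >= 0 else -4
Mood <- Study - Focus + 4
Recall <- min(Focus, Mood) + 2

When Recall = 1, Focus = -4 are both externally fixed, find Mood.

Under do(Recall = 1, Focus = -4), each intervened variable's structural equation is replaced by its fixed value.
Mood = Study - Focus + 4  [with Study=4, Focus=-4]  = 12

12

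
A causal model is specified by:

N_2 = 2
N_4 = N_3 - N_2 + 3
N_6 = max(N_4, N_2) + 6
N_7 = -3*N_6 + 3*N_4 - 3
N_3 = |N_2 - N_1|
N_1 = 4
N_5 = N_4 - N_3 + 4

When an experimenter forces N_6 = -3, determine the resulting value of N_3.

2

do(N_6=-3) replaces the equation N_6 = max(N_4, N_2) + 6 with the constant N_6 = -3.
N_3 is not downstream of the intervention, so its value is determined by the original equations.
N_3 = |N_2 - N_1|  [with N_2=2, N_1=4]  = 2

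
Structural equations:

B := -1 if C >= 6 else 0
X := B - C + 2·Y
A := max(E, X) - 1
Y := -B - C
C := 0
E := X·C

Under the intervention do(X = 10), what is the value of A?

Under do(X=10), the mechanism X := B - C + 2·Y is discarded; X is fixed at 10.
E = X·C  [with X=10, C=0]  = 0
A = max(E, X) - 1  [with E=0, X=10]  = 9

9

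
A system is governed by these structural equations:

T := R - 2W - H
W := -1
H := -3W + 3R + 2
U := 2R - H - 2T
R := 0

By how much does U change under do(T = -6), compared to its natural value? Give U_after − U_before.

6

Intervening sets T = -6 and removes its equation (T := R - 2W - H).
H = -3W + 3R + 2  [with W=-1, R=0]  = 5
U = 2R - H - 2T  [with R=0, H=5, T=-6]  = 7
Without intervention: H = -3W + 3R + 2  [with W=-1, R=0]  = 5; T = R - 2W - H  [with R=0, W=-1, H=5]  = -3; U = 2R - H - 2T  [with R=0, H=5, T=-3]  = 1.
Change = 7 − 1 = 6.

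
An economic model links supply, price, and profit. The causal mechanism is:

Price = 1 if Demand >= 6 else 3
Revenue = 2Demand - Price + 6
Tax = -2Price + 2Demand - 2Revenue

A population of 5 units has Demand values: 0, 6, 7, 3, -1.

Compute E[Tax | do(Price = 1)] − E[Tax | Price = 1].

7

Under do(Price=1), Price's equation is replaced by Price=1 for every unit. Per-unit Tax: -12, -24, -26, -18, -10. Mean = -18.
Observing Price=1 restricts to units where Price's equation naturally yields 1: Demand ∈ {6, 7}. In that subpopulation Tax = -24, -26, mean -25.
Difference = -18 − (-25) = 7.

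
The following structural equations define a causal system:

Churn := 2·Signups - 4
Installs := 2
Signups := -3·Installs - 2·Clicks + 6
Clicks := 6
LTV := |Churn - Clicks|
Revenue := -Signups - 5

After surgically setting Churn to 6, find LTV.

Under do(Churn=6), the mechanism Churn := 2·Signups - 4 is discarded; Churn is fixed at 6.
LTV = |Churn - Clicks|  [with Churn=6, Clicks=6]  = 0

0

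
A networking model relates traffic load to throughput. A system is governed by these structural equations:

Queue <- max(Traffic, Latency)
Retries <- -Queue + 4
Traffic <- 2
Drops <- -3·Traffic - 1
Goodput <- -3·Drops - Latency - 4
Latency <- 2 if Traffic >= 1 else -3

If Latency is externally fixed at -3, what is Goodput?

Under do(Latency=-3), the mechanism Latency <- 2 if Traffic >= 1 else -3 is discarded; Latency is fixed at -3.
Drops = -3·Traffic - 1  [with Traffic=2]  = -7
Goodput = -3·Drops - Latency - 4  [with Drops=-7, Latency=-3]  = 20

20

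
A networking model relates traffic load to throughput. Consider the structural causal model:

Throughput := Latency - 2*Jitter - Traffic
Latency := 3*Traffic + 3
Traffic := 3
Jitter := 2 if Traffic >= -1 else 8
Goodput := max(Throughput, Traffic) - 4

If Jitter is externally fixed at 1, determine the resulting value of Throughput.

7

The intervention breaks the incoming arrows to Jitter: Jitter := 2 if Traffic >= -1 else 8 no longer applies, and Jitter = 1.
Latency = 3*Traffic + 3  [with Traffic=3]  = 12
Throughput = Latency - 2*Jitter - Traffic  [with Latency=12, Jitter=1, Traffic=3]  = 7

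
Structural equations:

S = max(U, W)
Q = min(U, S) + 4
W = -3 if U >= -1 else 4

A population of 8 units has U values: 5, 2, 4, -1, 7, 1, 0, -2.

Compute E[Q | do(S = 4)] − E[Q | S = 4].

0.5

Under do(S=4), S's equation is replaced by S=4 for every unit. Per-unit Q: 8, 6, 8, 3, 8, 5, 4, 2. Mean = 5.5.
E[Q|S=4] averages over only the 2 units with S=4 (U = 4, -2): Q = 8, 2, mean 5.
Difference = 5.5 − 5 = 0.5.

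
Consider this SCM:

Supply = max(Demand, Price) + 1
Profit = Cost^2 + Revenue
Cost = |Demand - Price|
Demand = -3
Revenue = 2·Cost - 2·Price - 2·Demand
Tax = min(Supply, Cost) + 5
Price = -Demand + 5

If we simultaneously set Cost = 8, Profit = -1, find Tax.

The joint intervention fixes Cost = 8, Profit = -1, removing each variable's own equation.
Price = -Demand + 5  [with Demand=-3]  = 8
Supply = max(Demand, Price) + 1  [with Demand=-3, Price=8]  = 9
Tax = min(Supply, Cost) + 5  [with Supply=9, Cost=8]  = 13

13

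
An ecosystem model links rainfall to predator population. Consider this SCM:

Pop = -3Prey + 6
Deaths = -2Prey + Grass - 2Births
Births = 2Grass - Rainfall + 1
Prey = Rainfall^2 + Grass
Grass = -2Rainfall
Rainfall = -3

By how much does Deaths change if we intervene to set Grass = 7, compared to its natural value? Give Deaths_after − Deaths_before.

do(Grass=7) replaces the equation Grass = -2Rainfall with the constant Grass = 7.
Prey = Rainfall^2 + Grass  [with Rainfall=-3, Grass=7]  = 16
Births = 2Grass - Rainfall + 1  [with Grass=7, Rainfall=-3]  = 18
Deaths = -2Prey + Grass - 2Births  [with Prey=16, Grass=7, Births=18]  = -61
Without intervention: Grass = -2Rainfall  [with Rainfall=-3]  = 6; Prey = Rainfall^2 + Grass  [with Rainfall=-3, Grass=6]  = 15; Births = 2Grass - Rainfall + 1  [with Grass=6, Rainfall=-3]  = 16; Deaths = -2Prey + Grass - 2Births  [with Prey=15, Grass=6, Births=16]  = -56.
Change = -61 − (-56) = -5.

-5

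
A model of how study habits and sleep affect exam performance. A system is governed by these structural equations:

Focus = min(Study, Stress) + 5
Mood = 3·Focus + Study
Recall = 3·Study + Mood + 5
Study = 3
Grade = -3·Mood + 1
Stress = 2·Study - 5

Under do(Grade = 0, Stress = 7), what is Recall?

41

The joint intervention fixes Grade = 0, Stress = 7, removing each variable's own equation.
Focus = min(Study, Stress) + 5  [with Study=3, Stress=7]  = 8
Mood = 3·Focus + Study  [with Focus=8, Study=3]  = 27
Recall = 3·Study + Mood + 5  [with Study=3, Mood=27]  = 41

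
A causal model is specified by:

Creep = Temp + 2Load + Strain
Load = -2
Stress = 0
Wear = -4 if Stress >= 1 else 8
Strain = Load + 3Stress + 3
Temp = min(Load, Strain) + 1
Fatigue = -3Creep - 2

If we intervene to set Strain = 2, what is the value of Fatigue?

The intervention breaks the incoming arrows to Strain: Strain = Load + 3Stress + 3 no longer applies, and Strain = 2.
Temp = min(Load, Strain) + 1  [with Load=-2, Strain=2]  = -1
Creep = Temp + 2Load + Strain  [with Temp=-1, Load=-2, Strain=2]  = -3
Fatigue = -3Creep - 2  [with Creep=-3]  = 7

7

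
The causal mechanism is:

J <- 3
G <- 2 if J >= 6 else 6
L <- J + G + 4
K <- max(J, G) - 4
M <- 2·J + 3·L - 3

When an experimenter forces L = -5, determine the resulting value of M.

do(L=-5) replaces the equation L <- J + G + 4 with the constant L = -5.
M = 2·J + 3·L - 3  [with J=3, L=-5]  = -12

-12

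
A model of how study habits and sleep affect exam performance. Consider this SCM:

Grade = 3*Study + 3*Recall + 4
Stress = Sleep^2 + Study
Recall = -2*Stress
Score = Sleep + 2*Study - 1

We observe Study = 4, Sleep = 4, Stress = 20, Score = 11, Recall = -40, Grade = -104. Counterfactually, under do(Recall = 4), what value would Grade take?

The intervention breaks the incoming arrows to Recall: Recall = -2*Stress no longer applies, and Recall = 4.
Grade = 3*Study + 3*Recall + 4  [with Study=4, Recall=4]  = 28

28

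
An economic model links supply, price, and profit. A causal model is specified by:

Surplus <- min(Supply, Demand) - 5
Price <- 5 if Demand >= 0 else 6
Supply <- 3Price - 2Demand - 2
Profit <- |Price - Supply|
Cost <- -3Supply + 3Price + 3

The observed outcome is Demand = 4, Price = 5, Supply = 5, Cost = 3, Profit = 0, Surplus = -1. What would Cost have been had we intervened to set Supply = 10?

-12

The intervention breaks the incoming arrows to Supply: Supply <- 3Price - 2Demand - 2 no longer applies, and Supply = 10.
Price = 5 if Demand >= 0 else 6  [with Demand=4]  = 5
Cost = -3Supply + 3Price + 3  [with Supply=10, Price=5]  = -12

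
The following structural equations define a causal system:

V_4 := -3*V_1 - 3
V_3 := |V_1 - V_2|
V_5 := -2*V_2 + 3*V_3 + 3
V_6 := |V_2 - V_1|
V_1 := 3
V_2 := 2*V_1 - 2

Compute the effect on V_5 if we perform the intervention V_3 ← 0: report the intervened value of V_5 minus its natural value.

-3

do(V_3=0) replaces the equation V_3 := |V_1 - V_2| with the constant V_3 = 0.
V_2 = 2*V_1 - 2  [with V_1=3]  = 4
V_5 = -2*V_2 + 3*V_3 + 3  [with V_2=4, V_3=0]  = -5
Without intervention: V_2 = 2*V_1 - 2  [with V_1=3]  = 4; V_3 = |V_1 - V_2|  [with V_1=3, V_2=4]  = 1; V_5 = -2*V_2 + 3*V_3 + 3  [with V_2=4, V_3=1]  = -2.
Change = -5 − (-2) = -3.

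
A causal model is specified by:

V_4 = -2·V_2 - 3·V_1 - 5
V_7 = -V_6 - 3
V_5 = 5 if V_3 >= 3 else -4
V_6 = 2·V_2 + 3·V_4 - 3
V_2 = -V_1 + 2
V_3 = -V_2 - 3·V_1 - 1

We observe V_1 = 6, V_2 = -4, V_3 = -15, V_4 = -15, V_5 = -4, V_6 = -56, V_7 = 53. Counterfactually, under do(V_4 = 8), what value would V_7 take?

-16

The intervention breaks the incoming arrows to V_4: V_4 = -2·V_2 - 3·V_1 - 5 no longer applies, and V_4 = 8.
V_2 = -V_1 + 2  [with V_1=6]  = -4
V_6 = 2·V_2 + 3·V_4 - 3  [with V_2=-4, V_4=8]  = 13
V_7 = -V_6 - 3  [with V_6=13]  = -16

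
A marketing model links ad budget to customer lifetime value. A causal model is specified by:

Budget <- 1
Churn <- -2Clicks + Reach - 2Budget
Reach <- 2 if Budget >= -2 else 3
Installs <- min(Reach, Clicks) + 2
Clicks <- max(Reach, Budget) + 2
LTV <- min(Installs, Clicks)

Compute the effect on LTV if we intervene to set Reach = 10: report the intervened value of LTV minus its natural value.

Under do(Reach=10), the mechanism Reach <- 2 if Budget >= -2 else 3 is discarded; Reach is fixed at 10.
Clicks = max(Reach, Budget) + 2  [with Reach=10, Budget=1]  = 12
Installs = min(Reach, Clicks) + 2  [with Reach=10, Clicks=12]  = 12
LTV = min(Installs, Clicks)  [with Installs=12, Clicks=12]  = 12
Without intervention: Reach = 2 if Budget >= -2 else 3  [with Budget=1]  = 2; Clicks = max(Reach, Budget) + 2  [with Reach=2, Budget=1]  = 4; Installs = min(Reach, Clicks) + 2  [with Reach=2, Clicks=4]  = 4; LTV = min(Installs, Clicks)  [with Installs=4, Clicks=4]  = 4.
Change = 12 − 4 = 8.

8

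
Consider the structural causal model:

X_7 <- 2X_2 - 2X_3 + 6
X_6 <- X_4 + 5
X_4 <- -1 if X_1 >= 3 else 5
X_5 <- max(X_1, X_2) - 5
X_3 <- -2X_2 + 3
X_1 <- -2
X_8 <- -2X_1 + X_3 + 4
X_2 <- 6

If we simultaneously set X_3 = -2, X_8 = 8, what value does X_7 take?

22

Under do(X_3 = -2, X_8 = 8), each intervened variable's structural equation is replaced by its fixed value.
X_7 = 2X_2 - 2X_3 + 6  [with X_2=6, X_3=-2]  = 22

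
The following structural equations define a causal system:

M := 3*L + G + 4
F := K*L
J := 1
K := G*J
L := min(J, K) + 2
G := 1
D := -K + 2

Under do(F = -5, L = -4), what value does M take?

Under do(F = -5, L = -4), each intervened variable's structural equation is replaced by its fixed value.
M = 3*L + G + 4  [with L=-4, G=1]  = -7

-7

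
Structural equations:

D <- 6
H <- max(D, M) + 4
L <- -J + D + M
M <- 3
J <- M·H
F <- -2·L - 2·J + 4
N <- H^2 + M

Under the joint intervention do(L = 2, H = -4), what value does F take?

24

The joint intervention fixes L = 2, H = -4, removing each variable's own equation.
J = M·H  [with M=3, H=-4]  = -12
F = -2·L - 2·J + 4  [with L=2, J=-12]  = 24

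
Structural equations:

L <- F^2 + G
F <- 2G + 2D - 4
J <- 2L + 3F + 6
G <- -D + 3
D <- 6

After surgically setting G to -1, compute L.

Under do(G=-1), the mechanism G <- -D + 3 is discarded; G is fixed at -1.
F = 2G + 2D - 4  [with G=-1, D=6]  = 6
L = F^2 + G  [with F=6, G=-1]  = 35

35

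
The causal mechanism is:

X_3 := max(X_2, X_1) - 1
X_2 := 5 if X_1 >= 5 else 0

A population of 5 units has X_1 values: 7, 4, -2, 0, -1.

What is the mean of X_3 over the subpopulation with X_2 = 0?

0

Conditioning on X_2=0 selects the 4 unit(s) with X_1 ∈ {4, -2, 0, -1}. Their X_3 values: 3, -1, -1, -1. Mean = 0.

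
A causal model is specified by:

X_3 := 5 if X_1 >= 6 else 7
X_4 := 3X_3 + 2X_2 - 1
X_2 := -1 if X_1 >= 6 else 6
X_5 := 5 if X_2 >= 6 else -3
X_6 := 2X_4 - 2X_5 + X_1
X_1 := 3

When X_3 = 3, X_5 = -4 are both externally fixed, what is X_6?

51

Setting X_3 = 3, X_5 = -4 by intervention discards those variables' equations.
X_2 = -1 if X_1 >= 6 else 6  [with X_1=3]  = 6
X_4 = 3X_3 + 2X_2 - 1  [with X_3=3, X_2=6]  = 20
X_6 = 2X_4 - 2X_5 + X_1  [with X_4=20, X_5=-4, X_1=3]  = 51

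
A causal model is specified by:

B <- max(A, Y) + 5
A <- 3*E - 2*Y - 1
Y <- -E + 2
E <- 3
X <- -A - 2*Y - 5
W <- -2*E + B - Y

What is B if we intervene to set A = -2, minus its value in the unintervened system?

-11

do(A=-2) replaces the equation A <- 3*E - 2*Y - 1 with the constant A = -2.
Y = -E + 2  [with E=3]  = -1
B = max(A, Y) + 5  [with A=-2, Y=-1]  = 4
Without intervention: Y = -E + 2  [with E=3]  = -1; A = 3*E - 2*Y - 1  [with E=3, Y=-1]  = 10; B = max(A, Y) + 5  [with A=10, Y=-1]  = 15.
Change = 4 − 15 = -11.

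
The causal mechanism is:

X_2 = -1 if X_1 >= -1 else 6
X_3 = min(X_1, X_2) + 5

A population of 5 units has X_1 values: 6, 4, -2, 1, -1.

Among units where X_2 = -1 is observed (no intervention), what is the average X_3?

4

Observing X_2=-1 restricts to units where X_2's equation naturally yields -1: X_1 ∈ {6, 4, 1, -1}. In that subpopulation X_3 = 4, 4, 4, 4, mean 4.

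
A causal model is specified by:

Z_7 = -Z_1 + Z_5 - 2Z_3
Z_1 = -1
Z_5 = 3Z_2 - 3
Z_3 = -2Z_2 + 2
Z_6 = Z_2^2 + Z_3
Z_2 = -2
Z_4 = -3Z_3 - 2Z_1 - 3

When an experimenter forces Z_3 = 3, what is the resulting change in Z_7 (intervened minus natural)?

The intervention breaks the incoming arrows to Z_3: Z_3 = -2Z_2 + 2 no longer applies, and Z_3 = 3.
Z_5 = 3Z_2 - 3  [with Z_2=-2]  = -9
Z_7 = -Z_1 + Z_5 - 2Z_3  [with Z_1=-1, Z_5=-9, Z_3=3]  = -14
Without intervention: Z_3 = -2Z_2 + 2  [with Z_2=-2]  = 6; Z_5 = 3Z_2 - 3  [with Z_2=-2]  = -9; Z_7 = -Z_1 + Z_5 - 2Z_3  [with Z_1=-1, Z_5=-9, Z_3=6]  = -20.
Change = -14 − (-20) = 6.

6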